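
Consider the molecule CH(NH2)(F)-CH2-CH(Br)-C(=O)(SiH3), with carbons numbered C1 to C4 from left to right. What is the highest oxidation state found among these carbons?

Tallying each carbon's bonds:
C1: 1C, 1H, 1N, 1F → 0 − 1 + 1 + 1 = +1
C2: 2C, 2H → 0 − 2 = -2
C3: 2C, 1H, 1Br → 0 − 1 + 1 = 0
C4: 1C, 2O, 1Si → 0 + 2 − 1 = +1
The highest value is +1.

+1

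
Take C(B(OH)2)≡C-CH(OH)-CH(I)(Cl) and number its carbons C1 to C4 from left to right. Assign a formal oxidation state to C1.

-1

Assign +1 per bond to O/N/halogen, −1 per bond to H or an electropositive element, and 0 per bond to carbon.
C1 has a triple bond to C (3×0 = 0), one bond to B (-1).
Oxidation state = 0 − 1 = -1.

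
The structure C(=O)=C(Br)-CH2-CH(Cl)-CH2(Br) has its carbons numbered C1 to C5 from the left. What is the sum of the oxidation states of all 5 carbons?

Tallying each carbon's bonds:
C1: 2C, 2O → 0 + 2 = +2
C2: 3C, 1Br → 0 + 1 = +1
C3: 2C, 2H → 0 − 2 = -2
C4: 2C, 1H, 1Cl → 0 − 1 + 1 = 0
C5: 1C, 2H, 1Br → 0 − 2 + 1 = -1
Sum = +2 + 1 − 2 + 0 − 1 = 0.

0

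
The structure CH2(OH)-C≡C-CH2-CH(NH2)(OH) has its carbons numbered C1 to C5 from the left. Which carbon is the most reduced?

Each bond to a more electronegative atom (O, N, halogen) counts +1, each bond to a less electronegative atom (H, metal, B, Si) counts −1, and each C–C bond counts 0. Tallying each carbon:
C1: 1C, 2H, 1O → 0 − 2 + 1 = -1
C2: 4C → 0 = 0
C3: 4C → 0 = 0
C4: 2C, 2H → 0 − 2 = -2
C5: 1C, 1H, 1O, 1N → 0 − 1 + 1 + 1 = +1
The most reduced carbon is C4 at -2.

C4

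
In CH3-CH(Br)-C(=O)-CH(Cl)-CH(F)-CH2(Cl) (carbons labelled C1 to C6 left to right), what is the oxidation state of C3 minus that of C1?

C3: 2C, 2O → 0 + 2 = +2
C1: 1C, 3H → 0 − 3 = -3
Difference: +2 − (-3) = +5.

+5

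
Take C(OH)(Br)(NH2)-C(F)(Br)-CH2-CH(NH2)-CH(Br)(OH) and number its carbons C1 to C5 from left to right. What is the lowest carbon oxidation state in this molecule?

Assign +1 per bond to O/N/halogen, −1 per bond to H or an electropositive element, and 0 per bond to carbon. Tallying each carbon:
C1: 1C, 1O, 1N, 1Br → 0 + 1 + 1 + 1 = +3
C2: 2C, 1F, 1Br → 0 + 1 + 1 = +2
C3: 2C, 2H → 0 − 2 = -2
C4: 2C, 1H, 1N → 0 − 1 + 1 = 0
C5: 1C, 1H, 1O, 1Br → 0 − 1 + 1 + 1 = +1
The lowest value is -2.

-2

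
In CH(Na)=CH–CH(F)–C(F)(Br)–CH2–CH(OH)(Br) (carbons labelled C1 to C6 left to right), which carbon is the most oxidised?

C4

Count +1 for every bond to an atom more electronegative than carbon and −1 for every bond to one less electronegative; C–C bonds are 0. Tallying each carbon:
C1: 2C, 1H, 1Na → 0 − 1 − 1 = -2
C2: 3C, 1H → 0 − 1 = -1
C3: 2C, 1H, 1F → 0 − 1 + 1 = 0
C4: 2C, 1F, 1Br → 0 + 1 + 1 = +2
C5: 2C, 2H → 0 − 2 = -2
C6: 1C, 1H, 1O, 1Br → 0 − 1 + 1 + 1 = +1
The most oxidised carbon is C4 at +2.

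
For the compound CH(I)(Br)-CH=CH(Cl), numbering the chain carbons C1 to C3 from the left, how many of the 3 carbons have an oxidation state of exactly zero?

1

Bonds to more-electronegative neighbours contribute +1 each, bonds to H or metals contribute −1 each, and C–C bonds contribute 0. Tallying each carbon:
C1: 1C, 1H, 1Br, 1I → 0 − 1 + 1 + 1 = +1
C2: 3C, 1H → 0 − 1 = -1
C3: 2C, 1H, 1Cl → 0 − 1 + 1 = 0
1 carbon (C3) meets the condition.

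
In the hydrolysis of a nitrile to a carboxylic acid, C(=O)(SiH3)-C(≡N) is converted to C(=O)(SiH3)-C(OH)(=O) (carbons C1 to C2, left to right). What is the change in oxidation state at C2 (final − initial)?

0

Before: C2 has 1 bond to C, 3 bonds to N → oxidation state +3.
After: C2 has 1 bond to C, 3 bonds to O → oxidation state +3.
Δ = +3 − (+3) = 0, so no net redox change at C2.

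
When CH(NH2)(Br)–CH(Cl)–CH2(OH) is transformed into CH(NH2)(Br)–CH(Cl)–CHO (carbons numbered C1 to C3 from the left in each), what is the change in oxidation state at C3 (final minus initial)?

Before: C3 has 1 bond to C, 2 bonds to H, 1 bond to O → oxidation state -1.
After: C3 has 1 bond to C, 1 bond to H, 2 bonds to O → oxidation state +1.
Δ = +1 − (-1) = +2, so this is an oxidation at C3.

+2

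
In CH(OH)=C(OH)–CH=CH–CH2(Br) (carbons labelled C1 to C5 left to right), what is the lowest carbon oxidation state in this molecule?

Each bond to a more electronegative atom (O, N, halogen) counts +1, each bond to a less electronegative atom (H, metal, B, Si) counts −1, and each C–C bond counts 0. Tallying each carbon:
C1: 2C, 1H, 1O → 0 − 1 + 1 = 0
C2: 3C, 1O → 0 + 1 = +1
C3: 3C, 1H → 0 − 1 = -1
C4: 3C, 1H → 0 − 1 = -1
C5: 1C, 2H, 1Br → 0 − 2 + 1 = -1
The lowest value is -1.

-1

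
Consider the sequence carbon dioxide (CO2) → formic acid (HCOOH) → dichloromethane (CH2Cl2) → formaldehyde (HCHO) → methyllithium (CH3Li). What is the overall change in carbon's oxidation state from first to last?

Carbon oxidation states along the series — carbon dioxide: +4, formic acid: +2, dichloromethane: 0, formaldehyde: 0, methyllithium: -4.
Net change = -4 − (+4) = -8.

-8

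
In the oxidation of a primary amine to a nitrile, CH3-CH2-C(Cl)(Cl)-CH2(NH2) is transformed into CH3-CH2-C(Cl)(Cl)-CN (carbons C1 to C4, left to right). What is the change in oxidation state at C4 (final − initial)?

Before: C4 has 1 bond to C, 2 bonds to H, 1 bond to N → oxidation state -1.
After: C4 has 1 bond to C, 3 bonds to N → oxidation state +3.
Δ = +3 − (-1) = +4, so this is an oxidation at C4.

+4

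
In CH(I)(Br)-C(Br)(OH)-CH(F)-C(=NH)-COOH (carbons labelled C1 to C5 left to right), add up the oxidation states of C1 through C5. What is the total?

Each bond to a more electronegative atom (O, N, halogen) counts +1, each bond to a less electronegative atom (H, metal, B, Si) counts −1, and each C–C bond counts 0. Tallying each carbon:
C1: 1C, 1H, 1Br, 1I → 0 − 1 + 1 + 1 = +1
C2: 2C, 1O, 1Br → 0 + 1 + 1 = +2
C3: 2C, 1H, 1F → 0 − 1 + 1 = 0
C4: 2C, 2N → 0 + 2 = +2
C5: 1C, 3O → 0 + 3 = +3
Sum = +1 + 2 + 0 + 2 + 3 = +8.

+8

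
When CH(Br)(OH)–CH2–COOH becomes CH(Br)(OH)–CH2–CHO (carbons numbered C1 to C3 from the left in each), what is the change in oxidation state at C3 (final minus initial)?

-2

Before: C3 has 1 bond to C, 3 bonds to O → oxidation state +3.
After: C3 has 1 bond to C, 1 bond to H, 2 bonds to O → oxidation state +1.
Δ = +1 − (+3) = -2, so this is a reduction at C3.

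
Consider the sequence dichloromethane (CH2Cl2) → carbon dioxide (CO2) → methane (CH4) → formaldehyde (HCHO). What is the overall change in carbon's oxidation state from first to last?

0

Carbon oxidation states along the series — dichloromethane: 0, carbon dioxide: +4, methane: -4, formaldehyde: 0.
Net change = 0 − (0) = 0.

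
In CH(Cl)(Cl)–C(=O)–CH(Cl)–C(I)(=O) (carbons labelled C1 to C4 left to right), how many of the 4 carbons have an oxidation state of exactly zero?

Bonds to more-electronegative neighbours contribute +1 each, bonds to H or metals contribute −1 each, and C–C bonds contribute 0. Tallying each carbon:
C1: 1C, 1H, 2Cl → 0 − 1 + 2 = +1
C2: 2C, 2O → 0 + 2 = +2
C3: 2C, 1H, 1Cl → 0 − 1 + 1 = 0
C4: 1C, 2O, 1I → 0 + 2 + 1 = +3
1 carbon (C3) meets the condition.

1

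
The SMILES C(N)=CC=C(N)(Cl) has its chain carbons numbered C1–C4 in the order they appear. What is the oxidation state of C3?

-1

C3 has one bond to C (0), a double bond to C (2×0 = 0), one bond to H (-1).
Oxidation state = 0 + 0 − 1 = -1.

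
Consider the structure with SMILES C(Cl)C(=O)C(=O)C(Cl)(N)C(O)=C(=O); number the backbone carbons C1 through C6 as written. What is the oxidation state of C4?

Bonds to more-electronegative neighbours contribute +1 each, bonds to H or metals contribute −1 each, and C–C bonds contribute 0.
C4 has one bond to C (0), one bond to C (0), one bond to Cl (+1), one bond to N (+1).
Oxidation state = 0 + 0 + 1 + 1 = +2.

+2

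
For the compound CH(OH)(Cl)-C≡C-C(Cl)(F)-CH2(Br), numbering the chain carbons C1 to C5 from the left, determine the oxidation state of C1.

+1

Assign +1 per bond to O/N/halogen, −1 per bond to H or an electropositive element, and 0 per bond to carbon.
C1 has one bond to C (0), one bond to O (+1), one bond to H (-1), one bond to Cl (+1).
Oxidation state = 0 + 1 − 1 + 1 = +1.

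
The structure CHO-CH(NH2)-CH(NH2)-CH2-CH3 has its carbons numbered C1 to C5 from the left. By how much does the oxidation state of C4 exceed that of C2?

-2

C4: 2C, 2H → 0 − 2 = -2
C2: 2C, 1H, 1N → 0 − 1 + 1 = 0
Difference: -2 − (0) = -2.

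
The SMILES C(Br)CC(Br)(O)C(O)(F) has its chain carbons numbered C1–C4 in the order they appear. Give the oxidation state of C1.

C1 has one bond to C (0), one bond to H (-1), one bond to Br (+1), one bond to H (-1).
Oxidation state = 0 − 1 + 1 − 1 = -1.

-1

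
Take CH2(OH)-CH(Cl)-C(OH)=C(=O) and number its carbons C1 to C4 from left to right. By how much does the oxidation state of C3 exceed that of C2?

+1

C3: 3C, 1O → 0 + 1 = +1
C2: 2C, 1H, 1Cl → 0 − 1 + 1 = 0
Difference: +1 − (0) = +1.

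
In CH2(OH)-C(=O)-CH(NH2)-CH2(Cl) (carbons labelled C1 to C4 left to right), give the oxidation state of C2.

Assign +1 per bond to O/N/halogen, −1 per bond to H or an electropositive element, and 0 per bond to carbon.
C2 has one bond to C (0), one bond to C (0), a double bond to O (2×+1 = +2).
Oxidation state = 0 + 0 + 2 = +2.

+2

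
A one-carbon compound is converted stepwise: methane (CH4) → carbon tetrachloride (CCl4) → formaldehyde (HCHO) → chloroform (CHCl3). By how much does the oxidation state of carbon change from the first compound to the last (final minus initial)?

+6

Carbon oxidation states along the series — methane: -4, carbon tetrachloride: +4, formaldehyde: 0, chloroform: +2.
Net change = +2 − (-4) = +6.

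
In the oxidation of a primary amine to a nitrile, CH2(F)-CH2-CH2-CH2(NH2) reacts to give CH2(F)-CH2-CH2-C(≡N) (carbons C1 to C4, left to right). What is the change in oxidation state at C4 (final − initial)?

+4

Before: C4 has 1 bond to C, 2 bonds to H, 1 bond to N → oxidation state -1.
After: C4 has 1 bond to C, 3 bonds to N → oxidation state +3.
Δ = +3 − (-1) = +4, so this is an oxidation at C4.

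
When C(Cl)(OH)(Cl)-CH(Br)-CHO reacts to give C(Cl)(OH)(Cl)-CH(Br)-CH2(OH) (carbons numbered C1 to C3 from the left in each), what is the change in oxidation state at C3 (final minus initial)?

Before: C3 has 1 bond to C, 1 bond to H, 2 bonds to O → oxidation state +1.
After: C3 has 1 bond to C, 2 bonds to H, 1 bond to O → oxidation state -1.
Δ = -1 − (+1) = -2, so this is a reduction at C3.

-2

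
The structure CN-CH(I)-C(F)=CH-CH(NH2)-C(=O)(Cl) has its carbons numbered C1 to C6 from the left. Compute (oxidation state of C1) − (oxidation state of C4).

+4

C1: 1C, 3N → 0 + 3 = +3
C4: 3C, 1H → 0 − 1 = -1
Difference: +3 − (-1) = +4.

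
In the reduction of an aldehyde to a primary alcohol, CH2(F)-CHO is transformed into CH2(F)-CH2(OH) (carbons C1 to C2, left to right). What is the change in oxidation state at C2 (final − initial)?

Before: C2 has 1 bond to C, 1 bond to H, 2 bonds to O → oxidation state +1.
After: C2 has 1 bond to C, 2 bonds to H, 1 bond to O → oxidation state -1.
Δ = -1 − (+1) = -2, so this is a reduction at C2.

-2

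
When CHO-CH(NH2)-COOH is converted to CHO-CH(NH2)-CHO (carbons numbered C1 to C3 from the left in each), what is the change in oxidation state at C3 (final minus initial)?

-2

Before: C3 has 1 bond to C, 3 bonds to O → oxidation state +3.
After: C3 has 1 bond to C, 1 bond to H, 2 bonds to O → oxidation state +1.
Δ = +1 − (+3) = -2, so this is a reduction at C3.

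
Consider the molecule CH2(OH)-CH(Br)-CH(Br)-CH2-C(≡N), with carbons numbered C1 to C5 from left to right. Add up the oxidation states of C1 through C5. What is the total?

0

Bonds to more-electronegative neighbours contribute +1 each, bonds to H or metals contribute −1 each, and C–C bonds contribute 0. Tallying each carbon:
C1: 1C, 2H, 1O → 0 − 2 + 1 = -1
C2: 2C, 1H, 1Br → 0 − 1 + 1 = 0
C3: 2C, 1H, 1Br → 0 − 1 + 1 = 0
C4: 2C, 2H → 0 − 2 = -2
C5: 1C, 3N → 0 + 3 = +3
Sum = -1 + 0 + 0 − 2 + 3 = 0.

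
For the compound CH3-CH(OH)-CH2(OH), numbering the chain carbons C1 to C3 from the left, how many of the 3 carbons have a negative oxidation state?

2

Tallying each carbon's bonds:
C1: 1C, 3H → 0 − 3 = -3
C2: 2C, 1H, 1O → 0 − 1 + 1 = 0
C3: 1C, 2H, 1O → 0 − 2 + 1 = -1
2 carbons (C1, C3) meet the condition.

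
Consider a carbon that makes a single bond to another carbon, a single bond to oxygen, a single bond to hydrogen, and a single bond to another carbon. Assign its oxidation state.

0

The carbon has one bond to C (0), one bond to C (0), one bond to O (+1), one bond to H (-1).
Oxidation state = 0 + 0 + 1 − 1 = 0.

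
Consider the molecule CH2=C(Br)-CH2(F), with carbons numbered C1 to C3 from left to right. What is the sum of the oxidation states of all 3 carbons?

Count +1 for every bond to an atom more electronegative than carbon and −1 for every bond to one less electronegative; C–C bonds are 0. Tallying each carbon:
C1: 2C, 2H → 0 − 2 = -2
C2: 3C, 1Br → 0 + 1 = +1
C3: 1C, 2H, 1F → 0 − 2 + 1 = -1
Sum = -2 + 1 − 1 = -2.

-2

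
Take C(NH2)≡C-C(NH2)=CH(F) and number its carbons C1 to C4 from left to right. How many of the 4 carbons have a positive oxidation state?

Each bond to a more electronegative atom (O, N, halogen) counts +1, each bond to a less electronegative atom (H, metal, B, Si) counts −1, and each C–C bond counts 0. Tallying each carbon:
C1: 3C, 1N → 0 + 1 = +1
C2: 4C → 0 = 0
C3: 3C, 1N → 0 + 1 = +1
C4: 2C, 1H, 1F → 0 − 1 + 1 = 0
2 carbons (C1, C3) meet the condition.

2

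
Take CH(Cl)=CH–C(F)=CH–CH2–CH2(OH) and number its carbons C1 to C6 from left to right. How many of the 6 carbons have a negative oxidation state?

4

Bonds to more-electronegative neighbours contribute +1 each, bonds to H or metals contribute −1 each, and C–C bonds contribute 0. Tallying each carbon:
C1: 2C, 1H, 1Cl → 0 − 1 + 1 = 0
C2: 3C, 1H → 0 − 1 = -1
C3: 3C, 1F → 0 + 1 = +1
C4: 3C, 1H → 0 − 1 = -1
C5: 2C, 2H → 0 − 2 = -2
C6: 1C, 2H, 1O → 0 − 2 + 1 = -1
4 carbons (C2, C4, C5, C6) meet the condition.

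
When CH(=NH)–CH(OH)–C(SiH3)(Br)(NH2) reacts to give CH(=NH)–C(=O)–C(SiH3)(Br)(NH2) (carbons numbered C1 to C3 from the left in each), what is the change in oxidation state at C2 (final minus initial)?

+2

Before: C2 has 2 bonds to C, 1 bond to H, 1 bond to O → oxidation state 0.
After: C2 has 2 bonds to C, 2 bonds to O → oxidation state +2.
Δ = +2 − (0) = +2, so this is an oxidation at C2.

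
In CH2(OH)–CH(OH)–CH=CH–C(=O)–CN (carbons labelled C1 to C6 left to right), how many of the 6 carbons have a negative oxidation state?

Tallying each carbon's bonds:
C1: 1C, 2H, 1O → 0 − 2 + 1 = -1
C2: 2C, 1H, 1O → 0 − 1 + 1 = 0
C3: 3C, 1H → 0 − 1 = -1
C4: 3C, 1H → 0 − 1 = -1
C5: 2C, 2O → 0 + 2 = +2
C6: 1C, 3N → 0 + 3 = +3
3 carbons (C1, C3, C4) meet the condition.

3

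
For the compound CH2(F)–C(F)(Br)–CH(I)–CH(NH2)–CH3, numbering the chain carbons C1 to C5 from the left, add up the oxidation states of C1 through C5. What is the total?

Tallying each carbon's bonds:
C1: 1C, 2H, 1F → 0 − 2 + 1 = -1
C2: 2C, 1F, 1Br → 0 + 1 + 1 = +2
C3: 2C, 1H, 1I → 0 − 1 + 1 = 0
C4: 2C, 1H, 1N → 0 − 1 + 1 = 0
C5: 1C, 3H → 0 − 3 = -3
Sum = -1 + 2 + 0 + 0 − 3 = -2.

-2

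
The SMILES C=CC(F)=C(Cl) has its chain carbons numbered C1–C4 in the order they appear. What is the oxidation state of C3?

Assign +1 per bond to O/N/halogen, −1 per bond to H or an electropositive element, and 0 per bond to carbon.
C3 has one bond to C (0), a double bond to C (2×0 = 0), one bond to F (+1).
Oxidation state = 0 + 0 + 1 = +1.

+1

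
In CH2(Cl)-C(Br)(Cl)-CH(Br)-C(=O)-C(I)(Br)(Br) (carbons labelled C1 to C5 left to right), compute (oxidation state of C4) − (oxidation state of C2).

C4: 2C, 2O → 0 + 2 = +2
C2: 2C, 1Cl, 1Br → 0 + 1 + 1 = +2
Difference: +2 − (+2) = 0.

0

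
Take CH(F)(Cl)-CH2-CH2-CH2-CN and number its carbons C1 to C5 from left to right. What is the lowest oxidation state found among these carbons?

Tallying each carbon's bonds:
C1: 1C, 1H, 1F, 1Cl → 0 − 1 + 1 + 1 = +1
C2: 2C, 2H → 0 − 2 = -2
C3: 2C, 2H → 0 − 2 = -2
C4: 2C, 2H → 0 − 2 = -2
C5: 1C, 3N → 0 + 3 = +3
The lowest value is -2.

-2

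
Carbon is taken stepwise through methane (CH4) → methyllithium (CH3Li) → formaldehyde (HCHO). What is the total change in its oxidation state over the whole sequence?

+4

Carbon oxidation states along the series — methane: -4, methyllithium: -4, formaldehyde: 0.
Net change = 0 − (-4) = +4.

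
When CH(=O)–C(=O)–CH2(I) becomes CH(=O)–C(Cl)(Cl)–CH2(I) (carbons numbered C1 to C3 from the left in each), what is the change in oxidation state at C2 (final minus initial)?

0

Before: C2 has 2 bonds to C, 2 bonds to O → oxidation state +2.
After: C2 has 2 bonds to C, 2 bonds to Cl → oxidation state +2.
Δ = +2 − (+2) = 0, so no net redox change at C2.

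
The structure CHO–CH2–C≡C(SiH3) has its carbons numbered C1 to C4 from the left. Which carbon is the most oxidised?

Tallying each carbon's bonds:
C1: 1C, 1H, 2O → 0 − 1 + 2 = +1
C2: 2C, 2H → 0 − 2 = -2
C3: 4C → 0 = 0
C4: 3C, 1Si → 0 − 1 = -1
The most oxidised carbon is C1 at +1.

C1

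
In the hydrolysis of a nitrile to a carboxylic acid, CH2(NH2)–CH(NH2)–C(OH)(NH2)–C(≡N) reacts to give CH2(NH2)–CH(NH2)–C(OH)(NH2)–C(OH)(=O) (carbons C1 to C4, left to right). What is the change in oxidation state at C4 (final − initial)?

Before: C4 has 1 bond to C, 3 bonds to N → oxidation state +3.
After: C4 has 1 bond to C, 3 bonds to O → oxidation state +3.
Δ = +3 − (+3) = 0, so no net redox change at C4.

0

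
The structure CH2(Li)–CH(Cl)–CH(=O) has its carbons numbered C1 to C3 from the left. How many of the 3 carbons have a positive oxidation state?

1

Tallying each carbon's bonds:
C1: 1C, 2H, 1Li → 0 − 2 − 1 = -3
C2: 2C, 1H, 1Cl → 0 − 1 + 1 = 0
C3: 1C, 1H, 2O → 0 − 1 + 2 = +1
1 carbon (C3) meets the condition.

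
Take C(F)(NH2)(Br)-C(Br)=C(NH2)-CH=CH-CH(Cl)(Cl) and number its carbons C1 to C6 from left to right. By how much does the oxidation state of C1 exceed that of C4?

+4

C1: 1C, 1N, 1F, 1Br → 0 + 1 + 1 + 1 = +3
C4: 3C, 1H → 0 − 1 = -1
Difference: +3 − (-1) = +4.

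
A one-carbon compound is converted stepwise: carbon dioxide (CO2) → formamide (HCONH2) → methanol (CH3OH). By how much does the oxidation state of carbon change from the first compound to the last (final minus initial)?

Carbon oxidation states along the series — carbon dioxide: +4, formamide: +2, methanol: -2.
Net change = -2 − (+4) = -6.

-6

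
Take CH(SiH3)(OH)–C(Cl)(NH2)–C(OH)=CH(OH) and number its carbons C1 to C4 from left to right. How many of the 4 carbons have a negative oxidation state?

1

Tallying each carbon's bonds:
C1: 1C, 1H, 1O, 1Si → 0 − 1 + 1 − 1 = -1
C2: 2C, 1N, 1Cl → 0 + 1 + 1 = +2
C3: 3C, 1O → 0 + 1 = +1
C4: 2C, 1H, 1O → 0 − 1 + 1 = 0
1 carbon (C1) meets the condition.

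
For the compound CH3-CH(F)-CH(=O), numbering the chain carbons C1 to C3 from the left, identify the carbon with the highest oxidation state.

Tallying each carbon's bonds:
C1: 1C, 3H → 0 − 3 = -3
C2: 2C, 1H, 1F → 0 − 1 + 1 = 0
C3: 1C, 1H, 2O → 0 − 1 + 2 = +1
The most oxidised carbon is C3 at +1.

C3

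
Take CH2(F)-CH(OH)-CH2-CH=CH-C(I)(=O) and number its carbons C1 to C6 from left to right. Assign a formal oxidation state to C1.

-1

Bonds to more-electronegative neighbours contribute +1 each, bonds to H or metals contribute −1 each, and C–C bonds contribute 0.
C1 has one bond to C (0), one bond to H (-1), one bond to F (+1), one bond to H (-1).
Oxidation state = 0 − 1 + 1 − 1 = -1.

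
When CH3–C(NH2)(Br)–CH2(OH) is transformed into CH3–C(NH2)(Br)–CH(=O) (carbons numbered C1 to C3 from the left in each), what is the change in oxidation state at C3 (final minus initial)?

Before: C3 has 1 bond to C, 2 bonds to H, 1 bond to O → oxidation state -1.
After: C3 has 1 bond to C, 1 bond to H, 2 bonds to O → oxidation state +1.
Δ = +1 − (-1) = +2, so this is an oxidation at C3.

+2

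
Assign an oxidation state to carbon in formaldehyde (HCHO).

The carbon has one bond to H (-1), one bond to H (-1), a double bond to O (2×+1 = +2).
Oxidation state = -1 − 1 + 2 = 0.

0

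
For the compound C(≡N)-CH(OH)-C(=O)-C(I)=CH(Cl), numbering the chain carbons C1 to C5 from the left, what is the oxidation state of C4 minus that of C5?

+1

C4: 3C, 1I → 0 + 1 = +1
C5: 2C, 1H, 1Cl → 0 − 1 + 1 = 0
Difference: +1 − (0) = +1.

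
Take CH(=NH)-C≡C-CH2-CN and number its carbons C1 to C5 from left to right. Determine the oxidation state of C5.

+3

Each bond to a more electronegative atom (O, N, halogen) counts +1, each bond to a less electronegative atom (H, metal, B, Si) counts −1, and each C–C bond counts 0.
C5 has one bond to C (0), a triple bond to N (3×+1 = +3).
Oxidation state = 0 + 3 = +3.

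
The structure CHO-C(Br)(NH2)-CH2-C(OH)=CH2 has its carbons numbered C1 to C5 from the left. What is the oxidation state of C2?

C2 has one bond to C (0), one bond to C (0), one bond to Br (+1), one bond to N (+1).
Oxidation state = 0 + 0 + 1 + 1 = +2.

+2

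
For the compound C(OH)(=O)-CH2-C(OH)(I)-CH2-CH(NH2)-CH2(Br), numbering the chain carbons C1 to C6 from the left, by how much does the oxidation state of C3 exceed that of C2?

+4

C3: 2C, 1O, 1I → 0 + 1 + 1 = +2
C2: 2C, 2H → 0 − 2 = -2
Difference: +2 − (-2) = +4.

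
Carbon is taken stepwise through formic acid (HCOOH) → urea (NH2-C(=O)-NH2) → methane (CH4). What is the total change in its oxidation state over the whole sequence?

-6

Carbon oxidation states along the series — formic acid: +2, urea: +4, methane: -4.
Net change = -4 − (+2) = -6.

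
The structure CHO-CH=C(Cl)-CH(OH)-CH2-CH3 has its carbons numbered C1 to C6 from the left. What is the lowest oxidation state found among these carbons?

Each bond to a more electronegative atom (O, N, halogen) counts +1, each bond to a less electronegative atom (H, metal, B, Si) counts −1, and each C–C bond counts 0. Tallying each carbon:
C1: 1C, 1H, 2O → 0 − 1 + 2 = +1
C2: 3C, 1H → 0 − 1 = -1
C3: 3C, 1Cl → 0 + 1 = +1
C4: 2C, 1H, 1O → 0 − 1 + 1 = 0
C5: 2C, 2H → 0 − 2 = -2
C6: 1C, 3H → 0 − 3 = -3
The lowest value is -3.

-3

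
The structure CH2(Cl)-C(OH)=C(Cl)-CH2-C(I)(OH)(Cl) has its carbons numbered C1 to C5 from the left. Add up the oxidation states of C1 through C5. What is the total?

Tallying each carbon's bonds:
C1: 1C, 2H, 1Cl → 0 − 2 + 1 = -1
C2: 3C, 1O → 0 + 1 = +1
C3: 3C, 1Cl → 0 + 1 = +1
C4: 2C, 2H → 0 − 2 = -2
C5: 1C, 1O, 1Cl, 1I → 0 + 1 + 1 + 1 = +3
Sum = -1 + 1 + 1 − 2 + 3 = +2.

+2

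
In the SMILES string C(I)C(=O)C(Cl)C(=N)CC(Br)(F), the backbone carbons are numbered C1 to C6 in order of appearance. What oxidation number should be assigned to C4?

+2

C4 has one bond to C (0), one bond to C (0), a double bond to N (2×+1 = +2).
Oxidation state = 0 + 0 + 2 = +2.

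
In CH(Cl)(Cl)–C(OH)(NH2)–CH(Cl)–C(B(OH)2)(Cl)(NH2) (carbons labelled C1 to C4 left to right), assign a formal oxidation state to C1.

Count +1 for every bond to an atom more electronegative than carbon and −1 for every bond to one less electronegative; C–C bonds are 0.
C1 has one bond to C (0), one bond to Cl (+1), one bond to Cl (+1), one bond to H (-1).
Oxidation state = 0 + 1 + 1 − 1 = +1.

+1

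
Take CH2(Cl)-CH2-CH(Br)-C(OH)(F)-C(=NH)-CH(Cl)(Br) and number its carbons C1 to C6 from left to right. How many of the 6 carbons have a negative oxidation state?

2

Each bond to a more electronegative atom (O, N, halogen) counts +1, each bond to a less electronegative atom (H, metal, B, Si) counts −1, and each C–C bond counts 0. Tallying each carbon:
C1: 1C, 2H, 1Cl → 0 − 2 + 1 = -1
C2: 2C, 2H → 0 − 2 = -2
C3: 2C, 1H, 1Br → 0 − 1 + 1 = 0
C4: 2C, 1O, 1F → 0 + 1 + 1 = +2
C5: 2C, 2N → 0 + 2 = +2
C6: 1C, 1H, 1Cl, 1Br → 0 − 1 + 1 + 1 = +1
2 carbons (C1, C2) meet the condition.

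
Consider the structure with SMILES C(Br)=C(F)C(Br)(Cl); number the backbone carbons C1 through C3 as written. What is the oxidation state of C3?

+1

Each bond to a more electronegative atom (O, N, halogen) counts +1, each bond to a less electronegative atom (H, metal, B, Si) counts −1, and each C–C bond counts 0.
C3 has one bond to C (0), one bond to Br (+1), one bond to H (-1), one bond to Cl (+1).
Oxidation state = 0 + 1 − 1 + 1 = +1.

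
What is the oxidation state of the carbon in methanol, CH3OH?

Assign +1 per bond to O/N/halogen, −1 per bond to H or an electropositive element, and 0 per bond to carbon.
The carbon has one bond to H (-1), one bond to H (-1), one bond to H (-1), one bond to O (+1).
Oxidation state = -1 − 1 − 1 + 1 = -2.

-2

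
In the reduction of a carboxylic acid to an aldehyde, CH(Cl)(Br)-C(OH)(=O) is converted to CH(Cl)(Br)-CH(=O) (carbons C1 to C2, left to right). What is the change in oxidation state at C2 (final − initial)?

Before: C2 has 1 bond to C, 3 bonds to O → oxidation state +3.
After: C2 has 1 bond to C, 1 bond to H, 2 bonds to O → oxidation state +1.
Δ = +1 − (+3) = -2, so this is a reduction at C2.

-2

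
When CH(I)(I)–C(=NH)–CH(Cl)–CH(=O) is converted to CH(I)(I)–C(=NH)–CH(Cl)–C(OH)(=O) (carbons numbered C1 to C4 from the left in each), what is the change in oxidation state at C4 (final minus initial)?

+2

Before: C4 has 1 bond to C, 1 bond to H, 2 bonds to O → oxidation state +1.
After: C4 has 1 bond to C, 3 bonds to O → oxidation state +3.
Δ = +3 − (+1) = +2, so this is an oxidation at C4.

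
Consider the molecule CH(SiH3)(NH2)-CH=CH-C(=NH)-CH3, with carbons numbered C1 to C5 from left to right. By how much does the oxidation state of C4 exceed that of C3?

C4: 2C, 2N → 0 + 2 = +2
C3: 3C, 1H → 0 − 1 = -1
Difference: +2 − (-1) = +3.

+3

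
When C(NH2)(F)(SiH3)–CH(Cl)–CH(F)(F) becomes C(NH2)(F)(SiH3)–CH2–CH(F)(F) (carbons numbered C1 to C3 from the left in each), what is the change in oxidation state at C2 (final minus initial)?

-2

Before: C2 has 2 bonds to C, 1 bond to H, 1 bond to Cl → oxidation state 0.
After: C2 has 2 bonds to C, 2 bonds to H → oxidation state -2.
Δ = -2 − (0) = -2, so this is a reduction at C2.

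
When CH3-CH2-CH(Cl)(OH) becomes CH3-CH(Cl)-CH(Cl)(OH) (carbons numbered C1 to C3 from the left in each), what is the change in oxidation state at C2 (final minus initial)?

Before: C2 has 2 bonds to C, 2 bonds to H → oxidation state -2.
After: C2 has 2 bonds to C, 1 bond to H, 1 bond to Cl → oxidation state 0.
Δ = 0 − (-2) = +2, so this is an oxidation at C2.

+2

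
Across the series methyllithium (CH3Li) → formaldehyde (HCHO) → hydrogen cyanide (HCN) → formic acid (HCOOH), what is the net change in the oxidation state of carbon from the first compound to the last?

+6

Carbon oxidation states along the series — methyllithium: -4, formaldehyde: 0, hydrogen cyanide: +2, formic acid: +2.
Net change = +2 − (-4) = +6.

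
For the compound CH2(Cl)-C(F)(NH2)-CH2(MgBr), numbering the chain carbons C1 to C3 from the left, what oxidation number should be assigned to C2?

+2

Count +1 for every bond to an atom more electronegative than carbon and −1 for every bond to one less electronegative; C–C bonds are 0.
C2 has one bond to C (0), one bond to C (0), one bond to F (+1), one bond to N (+1).
Oxidation state = 0 + 0 + 1 + 1 = +2.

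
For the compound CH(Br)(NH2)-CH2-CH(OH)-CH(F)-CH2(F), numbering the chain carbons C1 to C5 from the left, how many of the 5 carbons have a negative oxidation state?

2

Assign +1 per bond to O/N/halogen, −1 per bond to H or an electropositive element, and 0 per bond to carbon. Tallying each carbon:
C1: 1C, 1H, 1N, 1Br → 0 − 1 + 1 + 1 = +1
C2: 2C, 2H → 0 − 2 = -2
C3: 2C, 1H, 1O → 0 − 1 + 1 = 0
C4: 2C, 1H, 1F → 0 − 1 + 1 = 0
C5: 1C, 2H, 1F → 0 − 2 + 1 = -1
2 carbons (C2, C5) meet the condition.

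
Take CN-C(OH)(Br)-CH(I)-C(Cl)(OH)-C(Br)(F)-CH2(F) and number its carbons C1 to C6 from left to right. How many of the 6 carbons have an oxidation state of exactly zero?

Assign +1 per bond to O/N/halogen, −1 per bond to H or an electropositive element, and 0 per bond to carbon. Tallying each carbon:
C1: 1C, 3N → 0 + 3 = +3
C2: 2C, 1O, 1Br → 0 + 1 + 1 = +2
C3: 2C, 1H, 1I → 0 − 1 + 1 = 0
C4: 2C, 1O, 1Cl → 0 + 1 + 1 = +2
C5: 2C, 1F, 1Br → 0 + 1 + 1 = +2
C6: 1C, 2H, 1F → 0 − 2 + 1 = -1
1 carbon (C3) meets the condition.

1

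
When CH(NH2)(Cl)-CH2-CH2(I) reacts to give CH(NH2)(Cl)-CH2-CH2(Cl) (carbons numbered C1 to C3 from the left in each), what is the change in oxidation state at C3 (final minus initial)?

Before: C3 has 1 bond to C, 2 bonds to H, 1 bond to I → oxidation state -1.
After: C3 has 1 bond to C, 2 bonds to H, 1 bond to Cl → oxidation state -1.
Δ = -1 − (-1) = 0, so no net redox change at C3.

0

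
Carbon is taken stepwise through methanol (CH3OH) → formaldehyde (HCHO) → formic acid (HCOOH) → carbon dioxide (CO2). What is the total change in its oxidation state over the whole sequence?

+6

Carbon oxidation states along the series — methanol: -2, formaldehyde: 0, formic acid: +2, carbon dioxide: +4.
Net change = +4 − (-2) = +6.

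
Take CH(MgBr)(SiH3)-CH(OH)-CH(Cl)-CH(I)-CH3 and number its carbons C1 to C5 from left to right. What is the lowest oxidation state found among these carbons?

Assign +1 per bond to O/N/halogen, −1 per bond to H or an electropositive element, and 0 per bond to carbon. Tallying each carbon:
C1: 1C, 1H, 1Mg, 1Si → 0 − 1 − 1 − 1 = -3
C2: 2C, 1H, 1O → 0 − 1 + 1 = 0
C3: 2C, 1H, 1Cl → 0 − 1 + 1 = 0
C4: 2C, 1H, 1I → 0 − 1 + 1 = 0
C5: 1C, 3H → 0 − 3 = -3
The lowest value is -3.

-3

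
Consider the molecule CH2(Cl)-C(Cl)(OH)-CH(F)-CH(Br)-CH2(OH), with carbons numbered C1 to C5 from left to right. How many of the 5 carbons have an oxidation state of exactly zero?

2

Each bond to a more electronegative atom (O, N, halogen) counts +1, each bond to a less electronegative atom (H, metal, B, Si) counts −1, and each C–C bond counts 0. Tallying each carbon:
C1: 1C, 2H, 1Cl → 0 − 2 + 1 = -1
C2: 2C, 1O, 1Cl → 0 + 1 + 1 = +2
C3: 2C, 1H, 1F → 0 − 1 + 1 = 0
C4: 2C, 1H, 1Br → 0 − 1 + 1 = 0
C5: 1C, 2H, 1O → 0 − 2 + 1 = -1
2 carbons (C3, C4) meet the condition.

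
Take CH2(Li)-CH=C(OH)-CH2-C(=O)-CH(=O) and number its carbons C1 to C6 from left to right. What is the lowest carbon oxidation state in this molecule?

-3

Count +1 for every bond to an atom more electronegative than carbon and −1 for every bond to one less electronegative; C–C bonds are 0. Tallying each carbon:
C1: 1C, 2H, 1Li → 0 − 2 − 1 = -3
C2: 3C, 1H → 0 − 1 = -1
C3: 3C, 1O → 0 + 1 = +1
C4: 2C, 2H → 0 − 2 = -2
C5: 2C, 2O → 0 + 2 = +2
C6: 1C, 1H, 2O → 0 − 1 + 2 = +1
The lowest value is -3.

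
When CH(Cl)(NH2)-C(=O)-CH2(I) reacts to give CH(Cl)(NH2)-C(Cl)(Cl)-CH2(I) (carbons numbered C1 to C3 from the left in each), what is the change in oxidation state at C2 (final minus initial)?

Before: C2 has 2 bonds to C, 2 bonds to O → oxidation state +2.
After: C2 has 2 bonds to C, 2 bonds to Cl → oxidation state +2.
Δ = +2 − (+2) = 0, so no net redox change at C2.

0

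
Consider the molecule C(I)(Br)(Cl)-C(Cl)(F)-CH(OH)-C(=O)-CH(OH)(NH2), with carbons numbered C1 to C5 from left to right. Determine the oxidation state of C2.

+2

Count +1 for every bond to an atom more electronegative than carbon and −1 for every bond to one less electronegative; C–C bonds are 0.
C2 has one bond to C (0), one bond to C (0), one bond to Cl (+1), one bond to F (+1).
Oxidation state = 0 + 0 + 1 + 1 = +2.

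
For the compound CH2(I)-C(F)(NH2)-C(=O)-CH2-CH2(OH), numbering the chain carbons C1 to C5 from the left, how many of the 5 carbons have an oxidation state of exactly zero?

Tallying each carbon's bonds:
C1: 1C, 2H, 1I → 0 − 2 + 1 = -1
C2: 2C, 1N, 1F → 0 + 1 + 1 = +2
C3: 2C, 2O → 0 + 2 = +2
C4: 2C, 2H → 0 − 2 = -2
C5: 1C, 2H, 1O → 0 − 2 + 1 = -1
0 carbons meet the condition.

0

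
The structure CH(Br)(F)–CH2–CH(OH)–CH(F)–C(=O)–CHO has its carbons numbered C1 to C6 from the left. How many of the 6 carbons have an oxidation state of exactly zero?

2

Tallying each carbon's bonds:
C1: 1C, 1H, 1F, 1Br → 0 − 1 + 1 + 1 = +1
C2: 2C, 2H → 0 − 2 = -2
C3: 2C, 1H, 1O → 0 − 1 + 1 = 0
C4: 2C, 1H, 1F → 0 − 1 + 1 = 0
C5: 2C, 2O → 0 + 2 = +2
C6: 1C, 1H, 2O → 0 − 1 + 2 = +1
2 carbons (C3, C4) meet the condition.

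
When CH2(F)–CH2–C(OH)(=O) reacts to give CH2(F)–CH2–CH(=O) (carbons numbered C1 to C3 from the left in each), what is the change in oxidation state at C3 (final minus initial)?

Before: C3 has 1 bond to C, 3 bonds to O → oxidation state +3.
After: C3 has 1 bond to C, 1 bond to H, 2 bonds to O → oxidation state +1.
Δ = +1 − (+3) = -2, so this is a reduction at C3.

-2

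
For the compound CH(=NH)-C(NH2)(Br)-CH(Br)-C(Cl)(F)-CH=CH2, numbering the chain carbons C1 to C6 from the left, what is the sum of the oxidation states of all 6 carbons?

Assign +1 per bond to O/N/halogen, −1 per bond to H or an electropositive element, and 0 per bond to carbon. Tallying each carbon:
C1: 1C, 1H, 2N → 0 − 1 + 2 = +1
C2: 2C, 1N, 1Br → 0 + 1 + 1 = +2
C3: 2C, 1H, 1Br → 0 − 1 + 1 = 0
C4: 2C, 1F, 1Cl → 0 + 1 + 1 = +2
C5: 3C, 1H → 0 − 1 = -1
C6: 2C, 2H → 0 − 2 = -2
Sum = +1 + 2 + 0 + 2 − 1 − 2 = +2.

+2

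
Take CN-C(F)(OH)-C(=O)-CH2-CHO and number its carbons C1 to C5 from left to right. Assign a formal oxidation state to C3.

+2

C3 has one bond to C (0), one bond to C (0), a double bond to O (2×+1 = +2).
Oxidation state = 0 + 0 + 2 = +2.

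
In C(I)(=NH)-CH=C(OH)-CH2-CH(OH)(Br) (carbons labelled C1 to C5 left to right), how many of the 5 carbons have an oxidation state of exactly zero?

0

Tallying each carbon's bonds:
C1: 1C, 2N, 1I → 0 + 2 + 1 = +3
C2: 3C, 1H → 0 − 1 = -1
C3: 3C, 1O → 0 + 1 = +1
C4: 2C, 2H → 0 − 2 = -2
C5: 1C, 1H, 1O, 1Br → 0 − 1 + 1 + 1 = +1
0 carbons meet the condition.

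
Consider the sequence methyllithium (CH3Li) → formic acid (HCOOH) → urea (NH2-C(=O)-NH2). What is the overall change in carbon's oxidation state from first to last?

+8

Carbon oxidation states along the series — methyllithium: -4, formic acid: +2, urea: +4.
Net change = +4 − (-4) = +8.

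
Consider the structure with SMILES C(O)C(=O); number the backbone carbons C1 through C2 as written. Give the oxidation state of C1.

C1 has one bond to C (0), one bond to H (-1), one bond to H (-1), one bond to O (+1).
Oxidation state = 0 − 1 − 1 + 1 = -1.

-1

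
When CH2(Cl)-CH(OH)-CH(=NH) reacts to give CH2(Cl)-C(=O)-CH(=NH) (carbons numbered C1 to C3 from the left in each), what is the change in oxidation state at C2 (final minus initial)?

+2

Before: C2 has 2 bonds to C, 1 bond to H, 1 bond to O → oxidation state 0.
After: C2 has 2 bonds to C, 2 bonds to O → oxidation state +2.
Δ = +2 − (0) = +2, so this is an oxidation at C2.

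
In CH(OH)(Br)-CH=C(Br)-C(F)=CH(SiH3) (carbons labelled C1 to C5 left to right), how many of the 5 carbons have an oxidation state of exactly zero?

0

Count +1 for every bond to an atom more electronegative than carbon and −1 for every bond to one less electronegative; C–C bonds are 0. Tallying each carbon:
C1: 1C, 1H, 1O, 1Br → 0 − 1 + 1 + 1 = +1
C2: 3C, 1H → 0 − 1 = -1
C3: 3C, 1Br → 0 + 1 = +1
C4: 3C, 1F → 0 + 1 = +1
C5: 2C, 1H, 1Si → 0 − 1 − 1 = -2
0 carbons meet the condition.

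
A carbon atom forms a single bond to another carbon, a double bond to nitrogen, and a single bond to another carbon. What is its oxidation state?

Count +1 for every bond to an atom more electronegative than carbon and −1 for every bond to one less electronegative; C–C bonds are 0.
The carbon has one bond to C (0), one bond to C (0), a double bond to N (2×+1 = +2).
Oxidation state = 0 + 0 + 2 = +2.

+2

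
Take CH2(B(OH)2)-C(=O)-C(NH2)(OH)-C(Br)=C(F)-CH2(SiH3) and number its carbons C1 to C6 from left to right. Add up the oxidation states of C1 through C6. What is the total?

0

Count +1 for every bond to an atom more electronegative than carbon and −1 for every bond to one less electronegative; C–C bonds are 0. Tallying each carbon:
C1: 1C, 2H, 1B → 0 − 2 − 1 = -3
C2: 2C, 2O → 0 + 2 = +2
C3: 2C, 1O, 1N → 0 + 1 + 1 = +2
C4: 3C, 1Br → 0 + 1 = +1
C5: 3C, 1F → 0 + 1 = +1
C6: 1C, 2H, 1Si → 0 − 2 − 1 = -3
Sum = -3 + 2 + 2 + 1 + 1 − 3 = 0.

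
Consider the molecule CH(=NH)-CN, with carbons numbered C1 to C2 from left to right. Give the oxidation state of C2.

+3

C2 has one bond to C (0), a triple bond to N (3×+1 = +3).
Oxidation state = 0 + 3 = +3.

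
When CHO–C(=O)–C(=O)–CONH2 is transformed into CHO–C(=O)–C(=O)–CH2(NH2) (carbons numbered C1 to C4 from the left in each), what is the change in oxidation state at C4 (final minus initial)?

Before: C4 has 1 bond to C, 2 bonds to O, 1 bond to N → oxidation state +3.
After: C4 has 1 bond to C, 2 bonds to H, 1 bond to N → oxidation state -1.
Δ = -1 − (+3) = -4, so this is a reduction at C4.

-4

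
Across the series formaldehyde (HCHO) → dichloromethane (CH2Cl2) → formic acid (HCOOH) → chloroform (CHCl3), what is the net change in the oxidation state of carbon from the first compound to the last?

+2

Carbon oxidation states along the series — formaldehyde: 0, dichloromethane: 0, formic acid: +2, chloroform: +2.
Net change = +2 − (0) = +2.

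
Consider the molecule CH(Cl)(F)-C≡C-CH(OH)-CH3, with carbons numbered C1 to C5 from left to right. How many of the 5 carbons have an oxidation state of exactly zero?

Tallying each carbon's bonds:
C1: 1C, 1H, 1F, 1Cl → 0 − 1 + 1 + 1 = +1
C2: 4C → 0 = 0
C3: 4C → 0 = 0
C4: 2C, 1H, 1O → 0 − 1 + 1 = 0
C5: 1C, 3H → 0 − 3 = -3
3 carbons (C2, C3, C4) meet the condition.

3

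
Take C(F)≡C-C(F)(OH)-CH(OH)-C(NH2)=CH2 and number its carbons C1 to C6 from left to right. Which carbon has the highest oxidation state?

Tallying each carbon's bonds:
C1: 3C, 1F → 0 + 1 = +1
C2: 4C → 0 = 0
C3: 2C, 1O, 1F → 0 + 1 + 1 = +2
C4: 2C, 1H, 1O → 0 − 1 + 1 = 0
C5: 3C, 1N → 0 + 1 = +1
C6: 2C, 2H → 0 − 2 = -2
The most oxidised carbon is C3 at +2.

C3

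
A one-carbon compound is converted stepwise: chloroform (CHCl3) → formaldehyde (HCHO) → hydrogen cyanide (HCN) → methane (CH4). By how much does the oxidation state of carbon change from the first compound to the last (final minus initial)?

-6

Carbon oxidation states along the series — chloroform: +2, formaldehyde: 0, hydrogen cyanide: +2, methane: -4.
Net change = -4 − (+2) = -6.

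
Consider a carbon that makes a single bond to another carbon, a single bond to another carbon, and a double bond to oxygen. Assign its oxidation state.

The carbon has one bond to C (0), one bond to C (0), a double bond to O (2×+1 = +2).
Oxidation state = 0 + 0 + 2 = +2.

+2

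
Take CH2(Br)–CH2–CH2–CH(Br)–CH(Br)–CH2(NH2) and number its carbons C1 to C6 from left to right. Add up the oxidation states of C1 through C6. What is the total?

-6

Bonds to more-electronegative neighbours contribute +1 each, bonds to H or metals contribute −1 each, and C–C bonds contribute 0. Tallying each carbon:
C1: 1C, 2H, 1Br → 0 − 2 + 1 = -1
C2: 2C, 2H → 0 − 2 = -2
C3: 2C, 2H → 0 − 2 = -2
C4: 2C, 1H, 1Br → 0 − 1 + 1 = 0
C5: 2C, 1H, 1Br → 0 − 1 + 1 = 0
C6: 1C, 2H, 1N → 0 − 2 + 1 = -1
Sum = -1 − 2 − 2 + 0 + 0 − 1 = -6.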